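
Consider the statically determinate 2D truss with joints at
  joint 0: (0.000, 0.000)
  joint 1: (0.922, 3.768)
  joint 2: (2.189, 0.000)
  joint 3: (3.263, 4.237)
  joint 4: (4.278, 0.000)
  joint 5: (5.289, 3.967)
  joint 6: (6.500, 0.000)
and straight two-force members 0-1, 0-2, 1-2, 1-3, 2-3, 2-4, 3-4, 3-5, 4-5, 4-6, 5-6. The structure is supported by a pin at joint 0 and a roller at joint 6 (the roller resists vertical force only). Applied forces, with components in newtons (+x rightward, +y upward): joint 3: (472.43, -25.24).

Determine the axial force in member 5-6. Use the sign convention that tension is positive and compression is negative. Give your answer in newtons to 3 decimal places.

N=7 nodes, M=11 members, R=3 reactions → 2N=14, M+R=14
member 0 (0-1): L=3.8792, (cx,cy)=(0.2377,0.9713)
member 1 (0-2): L=2.1890, (cx,cy)=(1.0000,0.0000)
member 2 (1-2): L=3.9753, (cx,cy)=(0.3187,-0.9478)
member 3 (1-3): L=2.3875, (cx,cy)=(0.9805,0.1964)
member 4 (2-3): L=4.3710, (cx,cy)=(0.2457,0.9693)
member 5 (2-4): L=2.0890, (cx,cy)=(1.0000,0.0000)
member 6 (3-4): L=4.3569, (cx,cy)=(0.2330,-0.9725)
member 7 (3-5): L=2.0439, (cx,cy)=(0.9912,-0.1321)
member 8 (4-5): L=4.0938, (cx,cy)=(0.2470,0.9690)
member 9 (4-6): L=2.2220, (cx,cy)=(1.0000,0.0000)
member 10 (5-6): L=4.1477, (cx,cy)=(0.2920,-0.9564)
solve A·x = −loads:
  F[0-1] = +304.0965 N (tension)
  F[0-2] = +400.1523 N (tension)
  F[1-2] = -277.6528 N (compression)
  F[1-3] = +163.9650 N (tension)
  F[2-3] = +271.4963 N (tension)
  F[2-4] = +244.9502 N (tension)
  F[3-4] = -305.8917 N (compression)
  F[3-5] = -175.2237 N (compression)
  F[4-5] = +306.9837 N (tension)
  F[4-6] = +97.8758 N (tension)
  F[5-6] = -335.2286 N (compression)
  Rx@0 = -472.4300 N
  Ry@0 = -295.3822 N
  Ry@6 = +320.6222 N

-335.229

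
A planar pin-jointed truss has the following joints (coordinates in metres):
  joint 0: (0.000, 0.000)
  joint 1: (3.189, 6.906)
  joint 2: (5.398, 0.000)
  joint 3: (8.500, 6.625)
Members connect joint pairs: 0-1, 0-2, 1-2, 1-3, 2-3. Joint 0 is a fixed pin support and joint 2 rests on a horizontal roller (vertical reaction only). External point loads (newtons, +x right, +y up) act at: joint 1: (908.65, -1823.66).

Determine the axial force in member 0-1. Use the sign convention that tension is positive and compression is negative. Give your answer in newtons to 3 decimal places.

N=4 nodes, M=5 members, R=3 reactions → 2N=8, M+R=8
member 0 (0-1): L=7.6067, (cx,cy)=(0.4192,0.9079)
member 1 (0-2): L=5.3980, (cx,cy)=(1.0000,0.0000)
member 2 (1-2): L=7.2507, (cx,cy)=(0.3047,-0.9525)
member 3 (1-3): L=5.3184, (cx,cy)=(0.9986,-0.0528)
member 4 (2-3): L=7.3153, (cx,cy)=(0.4240,0.9056)
solve A·x = −loads:
  F[0-1] = +458.4363 N (tension)
  F[0-2] = +716.4583 N (tension)
  F[1-2] = -2351.6602 N (compression)
  F[1-3] = +0.0000 N (tension)
  F[2-3] = -0.0000 N (compression)
  Rx@0 = -908.6500 N
  Ry@0 = -416.2045 N
  Ry@2 = +2239.8645 N

458.436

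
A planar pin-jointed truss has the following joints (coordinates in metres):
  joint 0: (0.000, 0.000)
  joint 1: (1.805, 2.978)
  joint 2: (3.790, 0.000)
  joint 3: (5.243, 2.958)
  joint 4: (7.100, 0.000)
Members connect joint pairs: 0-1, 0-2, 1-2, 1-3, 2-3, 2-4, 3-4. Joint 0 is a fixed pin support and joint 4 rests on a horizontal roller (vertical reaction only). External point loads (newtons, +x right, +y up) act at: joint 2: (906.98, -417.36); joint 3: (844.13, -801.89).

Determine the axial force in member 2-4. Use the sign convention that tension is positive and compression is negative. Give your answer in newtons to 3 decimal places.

732.395

N=5 nodes, M=7 members, R=3 reactions → 2N=10, M+R=10
member 0 (0-1): L=3.4823, (cx,cy)=(0.5183,0.8552)
member 1 (0-2): L=3.7900, (cx,cy)=(1.0000,0.0000)
member 2 (1-2): L=3.5789, (cx,cy)=(0.5546,-0.8321)
member 3 (1-3): L=3.4381, (cx,cy)=(1.0000,-0.0058)
member 4 (2-3): L=3.2956, (cx,cy)=(0.4409,0.8976)
member 5 (2-4): L=3.3100, (cx,cy)=(1.0000,0.0000)
member 6 (3-4): L=3.4926, (cx,cy)=(0.5317,-0.8469)
solve A·x = −loads:
  F[0-1] = -61.5364 N (compression)
  F[0-2] = +1783.0064 N (tension)
  F[1-2] = +63.7137 N (tension)
  F[1-3] = -67.2354 N (compression)
  F[2-3] = +405.9272 N (tension)
  F[2-4] = +732.3946 N (tension)
  F[3-4] = -1377.4675 N (compression)
  Rx@0 = -1751.1100 N
  Ry@0 = +52.6246 N
  Ry@4 = +1166.6254 N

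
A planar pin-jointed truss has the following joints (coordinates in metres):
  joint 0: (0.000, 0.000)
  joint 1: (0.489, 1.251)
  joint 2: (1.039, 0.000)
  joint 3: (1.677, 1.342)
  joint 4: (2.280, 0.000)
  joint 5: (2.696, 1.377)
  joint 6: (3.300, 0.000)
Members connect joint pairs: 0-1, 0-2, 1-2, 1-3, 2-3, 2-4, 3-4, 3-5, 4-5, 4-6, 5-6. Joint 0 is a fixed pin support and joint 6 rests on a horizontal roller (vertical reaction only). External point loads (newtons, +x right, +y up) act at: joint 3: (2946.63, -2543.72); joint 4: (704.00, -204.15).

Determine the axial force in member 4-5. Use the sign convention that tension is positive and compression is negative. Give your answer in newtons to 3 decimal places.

N=7 nodes, M=11 members, R=3 reactions → 2N=14, M+R=14
member 0 (0-1): L=1.3432, (cx,cy)=(0.3641,0.9314)
member 1 (0-2): L=1.0390, (cx,cy)=(1.0000,0.0000)
member 2 (1-2): L=1.3666, (cx,cy)=(0.4025,-0.9154)
member 3 (1-3): L=1.1915, (cx,cy)=(0.9971,0.0764)
member 4 (2-3): L=1.4859, (cx,cy)=(0.4294,0.9031)
member 5 (2-4): L=1.2410, (cx,cy)=(1.0000,0.0000)
member 6 (3-4): L=1.4712, (cx,cy)=(0.4099,-0.9122)
member 7 (3-5): L=1.0196, (cx,cy)=(0.9994,0.0343)
member 8 (4-5): L=1.4385, (cx,cy)=(0.2892,0.9573)
member 9 (4-6): L=1.0200, (cx,cy)=(1.0000,0.0000)
member 10 (5-6): L=1.5036, (cx,cy)=(0.4017,-0.9158)
solve A·x = −loads:
  F[0-1] = -124.3887 N (compression)
  F[0-2] = +3695.9153 N (tension)
  F[1-2] = +118.7658 N (tension)
  F[1-3] = -93.3575 N (compression)
  F[2-3] = -120.3833 N (compression)
  F[2-4] = +3795.4024 N (tension)
  F[3-4] = -2735.8812 N (compression)
  F[3-5] = -1971.2471 N (compression)
  F[4-5] = +2820.1927 N (tension)
  F[4-6] = +1154.4943 N (tension)
  F[5-6] = -2874.0865 N (compression)
  Rx@0 = -3650.6300 N
  Ry@0 = +115.8525 N
  Ry@6 = +2632.0175 N

2820.193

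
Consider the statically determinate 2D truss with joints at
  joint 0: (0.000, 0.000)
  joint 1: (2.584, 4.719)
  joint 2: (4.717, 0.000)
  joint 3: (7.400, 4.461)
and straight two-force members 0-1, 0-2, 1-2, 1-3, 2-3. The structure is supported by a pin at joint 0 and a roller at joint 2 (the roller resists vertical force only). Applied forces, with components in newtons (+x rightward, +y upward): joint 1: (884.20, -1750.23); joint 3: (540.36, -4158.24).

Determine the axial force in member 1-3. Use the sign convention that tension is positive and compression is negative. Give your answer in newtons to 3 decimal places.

2950.564

N=4 nodes, M=5 members, R=3 reactions → 2N=8, M+R=8
member 0 (0-1): L=5.3802, (cx,cy)=(0.4803,0.8771)
member 1 (0-2): L=4.7170, (cx,cy)=(1.0000,0.0000)
member 2 (1-2): L=5.1787, (cx,cy)=(0.4119,-0.9112)
member 3 (1-3): L=4.8229, (cx,cy)=(0.9986,-0.0535)
member 4 (2-3): L=5.2057, (cx,cy)=(0.5154,0.8570)
solve A·x = −loads:
  F[0-1] = +3385.3625 N (tension)
  F[0-2] = -201.3754 N (compression)
  F[1-2] = -5352.5188 N (compression)
  F[1-3] = +2950.5642 N (tension)
  F[2-3] = -4668.1838 N (compression)
  Rx@0 = -1424.5600 N
  Ry@0 = -2969.3456 N
  Ry@2 = +8877.8156 N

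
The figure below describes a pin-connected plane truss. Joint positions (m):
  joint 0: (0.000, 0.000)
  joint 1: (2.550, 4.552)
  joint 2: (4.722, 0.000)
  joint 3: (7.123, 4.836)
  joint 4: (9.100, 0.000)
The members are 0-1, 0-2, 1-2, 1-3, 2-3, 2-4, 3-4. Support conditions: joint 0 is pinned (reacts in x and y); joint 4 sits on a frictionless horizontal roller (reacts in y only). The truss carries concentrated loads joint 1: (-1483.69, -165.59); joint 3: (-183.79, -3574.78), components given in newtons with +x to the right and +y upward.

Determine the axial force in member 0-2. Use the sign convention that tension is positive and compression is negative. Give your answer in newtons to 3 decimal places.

-695.174

N=5 nodes, M=7 members, R=3 reactions → 2N=10, M+R=10
member 0 (0-1): L=5.2176, (cx,cy)=(0.4887,0.8724)
member 1 (0-2): L=4.7220, (cx,cy)=(1.0000,0.0000)
member 2 (1-2): L=5.0436, (cx,cy)=(0.4306,-0.9025)
member 3 (1-3): L=4.5818, (cx,cy)=(0.9981,0.0620)
member 4 (2-3): L=5.3992, (cx,cy)=(0.4447,0.8957)
member 5 (2-4): L=4.3780, (cx,cy)=(1.0000,0.0000)
member 6 (3-4): L=5.2245, (cx,cy)=(0.3784,-0.9256)
solve A·x = −loads:
  F[0-1] = -1989.4471 N (compression)
  F[0-2] = -695.1740 N (compression)
  F[1-2] = +1723.7559 N (tension)
  F[1-3] = -231.3818 N (compression)
  F[2-3] = -1736.9196 N (compression)
  F[2-4] = +819.5427 N (tension)
  F[3-4] = -2165.7577 N (compression)
  Rx@0 = +1667.4800 N
  Ry@0 = +1735.6615 N
  Ry@4 = +2004.7085 N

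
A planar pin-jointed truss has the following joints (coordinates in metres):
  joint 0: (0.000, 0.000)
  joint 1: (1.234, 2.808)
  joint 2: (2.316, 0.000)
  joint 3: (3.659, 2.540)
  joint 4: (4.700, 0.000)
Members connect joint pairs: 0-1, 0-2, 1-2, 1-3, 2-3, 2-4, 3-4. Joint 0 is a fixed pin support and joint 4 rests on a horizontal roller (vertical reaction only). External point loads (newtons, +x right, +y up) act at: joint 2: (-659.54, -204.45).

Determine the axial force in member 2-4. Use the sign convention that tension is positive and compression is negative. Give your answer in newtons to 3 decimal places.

41.290

N=5 nodes, M=7 members, R=3 reactions → 2N=10, M+R=10
member 0 (0-1): L=3.0672, (cx,cy)=(0.4023,0.9155)
member 1 (0-2): L=2.3160, (cx,cy)=(1.0000,0.0000)
member 2 (1-2): L=3.0093, (cx,cy)=(0.3596,-0.9331)
member 3 (1-3): L=2.4398, (cx,cy)=(0.9939,-0.1098)
member 4 (2-3): L=2.8732, (cx,cy)=(0.4674,0.8840)
member 5 (2-4): L=2.3840, (cx,cy)=(1.0000,0.0000)
member 6 (3-4): L=2.7450, (cx,cy)=(0.3792,-0.9253)
solve A·x = −loads:
  F[0-1] = -113.2761 N (compression)
  F[0-2] = -613.9664 N (compression)
  F[1-2] = +121.7174 N (tension)
  F[1-3] = -89.8820 N (compression)
  F[2-3] = +102.7934 N (tension)
  F[2-4] = +41.2900 N (tension)
  F[3-4] = -108.8789 N (compression)
  Rx@0 = +659.5400 N
  Ry@0 = +103.7040 N
  Ry@4 = +100.7460 N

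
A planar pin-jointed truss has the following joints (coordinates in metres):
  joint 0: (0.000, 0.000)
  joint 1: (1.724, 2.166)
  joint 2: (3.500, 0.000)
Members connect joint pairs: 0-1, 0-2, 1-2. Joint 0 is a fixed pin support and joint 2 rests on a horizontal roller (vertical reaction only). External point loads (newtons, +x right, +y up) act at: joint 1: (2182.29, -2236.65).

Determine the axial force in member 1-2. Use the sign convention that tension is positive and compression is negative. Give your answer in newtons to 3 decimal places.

-3171.177

N=3 nodes, M=3 members, R=3 reactions → 2N=6, M+R=6
member 0 (0-1): L=2.7683, (cx,cy)=(0.6228,0.7824)
member 1 (0-2): L=3.5000, (cx,cy)=(1.0000,0.0000)
member 2 (1-2): L=2.8010, (cx,cy)=(0.6341,-0.7733)
solve A·x = −loads:
  F[0-1] = +275.5380 N (tension)
  F[0-2] = +2010.6974 N (tension)
  F[1-2] = -3171.1770 N (compression)
  Rx@0 = -2182.2900 N
  Ry@0 = -215.5856 N
  Ry@2 = +2452.2356 N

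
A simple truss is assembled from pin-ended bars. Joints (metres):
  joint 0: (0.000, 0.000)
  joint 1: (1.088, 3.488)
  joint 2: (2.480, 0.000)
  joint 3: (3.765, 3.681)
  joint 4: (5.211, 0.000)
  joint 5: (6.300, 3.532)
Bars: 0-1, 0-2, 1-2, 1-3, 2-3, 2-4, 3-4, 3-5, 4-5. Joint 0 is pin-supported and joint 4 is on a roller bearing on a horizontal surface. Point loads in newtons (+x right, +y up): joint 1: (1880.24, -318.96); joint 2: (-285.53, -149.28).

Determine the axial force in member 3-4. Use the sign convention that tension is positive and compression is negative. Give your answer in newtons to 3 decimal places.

N=6 nodes, M=9 members, R=3 reactions → 2N=12, M+R=12
member 0 (0-1): L=3.6537, (cx,cy)=(0.2978,0.9546)
member 1 (0-2): L=2.4800, (cx,cy)=(1.0000,0.0000)
member 2 (1-2): L=3.7555, (cx,cy)=(0.3707,-0.9288)
member 3 (1-3): L=2.6839, (cx,cy)=(0.9974,0.0719)
member 4 (2-3): L=3.8988, (cx,cy)=(0.3296,0.9441)
member 5 (2-4): L=2.7310, (cx,cy)=(1.0000,0.0000)
member 6 (3-4): L=3.9548, (cx,cy)=(0.3656,-0.9308)
member 7 (3-5): L=2.5394, (cx,cy)=(0.9983,-0.0587)
member 8 (4-5): L=3.6961, (cx,cy)=(0.2946,0.9556)
solve A·x = −loads:
  F[0-1] = +972.0410 N (tension)
  F[0-2] = +1305.2593 N (tension)
  F[1-2] = -1425.0173 N (compression)
  F[1-3] = -1065.3560 N (compression)
  F[2-3] = +1559.9546 N (tension)
  F[2-4] = +548.4606 N (tension)
  F[3-4] = -1500.0472 N (compression)
  F[3-5] = +0.0000 N (tension)
  F[4-5] = -0.0000 N (compression)
  Rx@0 = -1594.7100 N
  Ry@0 = -927.9450 N
  Ry@4 = +1396.1850 N

-1500.047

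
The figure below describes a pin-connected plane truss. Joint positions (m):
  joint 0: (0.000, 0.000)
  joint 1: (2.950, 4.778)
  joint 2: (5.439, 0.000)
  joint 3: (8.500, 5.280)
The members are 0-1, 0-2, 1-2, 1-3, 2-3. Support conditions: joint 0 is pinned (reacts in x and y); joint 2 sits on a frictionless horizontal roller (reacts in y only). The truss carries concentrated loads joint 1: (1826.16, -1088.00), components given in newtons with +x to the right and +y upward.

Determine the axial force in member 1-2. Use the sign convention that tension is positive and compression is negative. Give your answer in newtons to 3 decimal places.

N=4 nodes, M=5 members, R=3 reactions → 2N=8, M+R=8
member 0 (0-1): L=5.6153, (cx,cy)=(0.5253,0.8509)
member 1 (0-2): L=5.4390, (cx,cy)=(1.0000,0.0000)
member 2 (1-2): L=5.3874, (cx,cy)=(0.4620,-0.8869)
member 3 (1-3): L=5.5727, (cx,cy)=(0.9959,0.0901)
member 4 (2-3): L=6.1031, (cx,cy)=(0.5015,0.8651)
solve A·x = −loads:
  F[0-1] = +1300.2148 N (tension)
  F[0-2] = +1143.0937 N (tension)
  F[1-2] = -2474.2217 N (compression)
  F[1-3] = -0.0000 N (compression)
  F[2-3] = -0.0000 N (compression)
  Rx@0 = -1826.1600 N
  Ry@0 = -1106.3358 N
  Ry@2 = +2194.3358 N

-2474.222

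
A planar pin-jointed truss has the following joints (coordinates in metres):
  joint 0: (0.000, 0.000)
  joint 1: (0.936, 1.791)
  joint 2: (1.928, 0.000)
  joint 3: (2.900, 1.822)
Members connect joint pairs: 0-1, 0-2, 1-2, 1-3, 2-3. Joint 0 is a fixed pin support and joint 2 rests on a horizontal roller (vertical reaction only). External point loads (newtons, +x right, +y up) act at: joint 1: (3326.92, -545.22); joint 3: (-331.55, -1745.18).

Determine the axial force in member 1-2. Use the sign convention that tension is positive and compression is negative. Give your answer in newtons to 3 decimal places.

N=4 nodes, M=5 members, R=3 reactions → 2N=8, M+R=8
member 0 (0-1): L=2.0208, (cx,cy)=(0.4632,0.8863)
member 1 (0-2): L=1.9280, (cx,cy)=(1.0000,0.0000)
member 2 (1-2): L=2.0474, (cx,cy)=(0.4845,-0.8748)
member 3 (1-3): L=1.9642, (cx,cy)=(0.9999,0.0158)
member 4 (2-3): L=2.0651, (cx,cy)=(0.4707,0.8823)
solve A·x = −loads:
  F[0-1] = +3809.7967 N (tension)
  F[0-2] = +1230.7685 N (tension)
  F[1-2] = -4472.1882 N (compression)
  F[1-3] = +604.6341 N (tension)
  F[2-3] = -1988.8063 N (compression)
  Rx@0 = -2995.3700 N
  Ry@0 = -3376.4971 N
  Ry@2 = +5666.8971 N

-4472.188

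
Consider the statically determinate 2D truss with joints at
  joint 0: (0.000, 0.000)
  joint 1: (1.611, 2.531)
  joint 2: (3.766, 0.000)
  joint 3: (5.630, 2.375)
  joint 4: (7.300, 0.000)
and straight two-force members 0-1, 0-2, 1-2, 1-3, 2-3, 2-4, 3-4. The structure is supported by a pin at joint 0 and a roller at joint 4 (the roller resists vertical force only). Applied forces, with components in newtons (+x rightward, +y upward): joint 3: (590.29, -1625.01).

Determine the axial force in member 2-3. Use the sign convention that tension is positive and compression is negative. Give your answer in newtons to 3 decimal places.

N=5 nodes, M=7 members, R=3 reactions → 2N=10, M+R=10
member 0 (0-1): L=3.0002, (cx,cy)=(0.5370,0.8436)
member 1 (0-2): L=3.7660, (cx,cy)=(1.0000,0.0000)
member 2 (1-2): L=3.3242, (cx,cy)=(0.6483,-0.7614)
member 3 (1-3): L=4.0220, (cx,cy)=(0.9992,-0.0388)
member 4 (2-3): L=3.0191, (cx,cy)=(0.6174,0.7867)
member 5 (2-4): L=3.5340, (cx,cy)=(1.0000,0.0000)
member 6 (3-4): L=2.9034, (cx,cy)=(0.5752,-0.8180)
solve A·x = −loads:
  F[0-1] = -213.0169 N (compression)
  F[0-2] = +704.6719 N (tension)
  F[1-2] = +250.1139 N (tension)
  F[1-3] = -276.7354 N (compression)
  F[2-3] = -242.0844 N (compression)
  F[2-4] = +1016.2794 N (tension)
  F[3-4] = -1766.8440 N (compression)
  Rx@0 = -590.2900 N
  Ry@0 = +179.7025 N
  Ry@4 = +1445.3075 N

-242.084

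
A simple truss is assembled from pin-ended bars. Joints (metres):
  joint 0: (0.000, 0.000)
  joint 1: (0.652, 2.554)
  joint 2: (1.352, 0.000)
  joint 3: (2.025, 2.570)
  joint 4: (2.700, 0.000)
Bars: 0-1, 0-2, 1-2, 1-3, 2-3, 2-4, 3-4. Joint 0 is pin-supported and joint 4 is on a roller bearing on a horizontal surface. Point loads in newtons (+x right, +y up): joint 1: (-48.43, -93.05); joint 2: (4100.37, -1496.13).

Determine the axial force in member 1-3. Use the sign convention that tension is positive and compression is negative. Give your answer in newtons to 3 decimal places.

N=5 nodes, M=7 members, R=3 reactions → 2N=10, M+R=10
member 0 (0-1): L=2.6359, (cx,cy)=(0.2474,0.9689)
member 1 (0-2): L=1.3520, (cx,cy)=(1.0000,0.0000)
member 2 (1-2): L=2.6482, (cx,cy)=(0.2643,-0.9644)
member 3 (1-3): L=1.3731, (cx,cy)=(0.9999,0.0117)
member 4 (2-3): L=2.6567, (cx,cy)=(0.2533,0.9674)
member 5 (2-4): L=1.3480, (cx,cy)=(1.0000,0.0000)
member 6 (3-4): L=2.6572, (cx,cy)=(0.2540,-0.9672)
solve A·x = −loads:
  F[0-1] = -891.0367 N (compression)
  F[0-2] = +4272.3405 N (tension)
  F[1-2] = +794.0923 N (tension)
  F[1-3] = -381.9000 N (compression)
  F[2-3] = +754.9063 N (tension)
  F[2-4] = +190.6368 N (tension)
  F[3-4] = -750.4494 N (compression)
  Rx@0 = -4051.9400 N
  Ry@0 = +863.3481 N
  Ry@4 = +725.8319 N

-381.900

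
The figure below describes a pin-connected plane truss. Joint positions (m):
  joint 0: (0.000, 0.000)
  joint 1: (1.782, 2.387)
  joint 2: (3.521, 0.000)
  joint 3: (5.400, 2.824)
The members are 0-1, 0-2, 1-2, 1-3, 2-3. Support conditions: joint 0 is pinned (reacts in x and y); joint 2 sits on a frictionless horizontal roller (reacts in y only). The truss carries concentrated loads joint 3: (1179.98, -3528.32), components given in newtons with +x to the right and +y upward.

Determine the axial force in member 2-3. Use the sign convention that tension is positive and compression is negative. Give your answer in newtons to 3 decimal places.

-4794.479

N=4 nodes, M=5 members, R=3 reactions → 2N=8, M+R=8
member 0 (0-1): L=2.9788, (cx,cy)=(0.5982,0.8013)
member 1 (0-2): L=3.5210, (cx,cy)=(1.0000,0.0000)
member 2 (1-2): L=2.9533, (cx,cy)=(0.5888,-0.8083)
member 3 (1-3): L=3.6443, (cx,cy)=(0.9928,0.1199)
member 4 (2-3): L=3.3920, (cx,cy)=(0.5540,0.8325)
solve A·x = −loads:
  F[0-1] = +3530.7705 N (tension)
  F[0-2] = -932.2188 N (compression)
  F[1-2] = -2927.2847 N (compression)
  F[1-3] = +3863.7687 N (tension)
  F[2-3] = -4794.4786 N (compression)
  Rx@0 = -1179.9800 N
  Ry@0 = -2829.3033 N
  Ry@2 = +6357.6233 N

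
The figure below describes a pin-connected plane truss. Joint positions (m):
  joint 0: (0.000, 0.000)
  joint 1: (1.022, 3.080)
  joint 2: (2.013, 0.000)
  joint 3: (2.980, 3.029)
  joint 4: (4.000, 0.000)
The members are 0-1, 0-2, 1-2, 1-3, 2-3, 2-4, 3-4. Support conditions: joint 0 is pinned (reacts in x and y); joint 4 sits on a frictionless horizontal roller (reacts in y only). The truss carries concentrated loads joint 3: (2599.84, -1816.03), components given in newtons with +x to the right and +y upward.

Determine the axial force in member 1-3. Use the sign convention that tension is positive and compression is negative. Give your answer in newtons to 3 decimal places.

992.697

N=5 nodes, M=7 members, R=3 reactions → 2N=10, M+R=10
member 0 (0-1): L=3.2451, (cx,cy)=(0.3149,0.9491)
member 1 (0-2): L=2.0130, (cx,cy)=(1.0000,0.0000)
member 2 (1-2): L=3.2355, (cx,cy)=(0.3063,-0.9519)
member 3 (1-3): L=1.9587, (cx,cy)=(0.9997,-0.0260)
member 4 (2-3): L=3.1796, (cx,cy)=(0.3041,0.9526)
member 5 (2-4): L=1.9870, (cx,cy)=(1.0000,0.0000)
member 6 (3-4): L=3.1961, (cx,cy)=(0.3191,-0.9477)
solve A·x = −loads:
  F[0-1] = +1586.3652 N (tension)
  F[0-2] = +2100.2409 N (tension)
  F[1-2] = -1608.8111 N (compression)
  F[1-3] = +992.6973 N (tension)
  F[2-3] = +1607.6398 N (tension)
  F[2-4] = +1118.5555 N (tension)
  F[3-4] = -3504.9488 N (compression)
  Rx@0 = -2599.8400 N
  Ry@0 = -1505.6412 N
  Ry@4 = +3321.6712 N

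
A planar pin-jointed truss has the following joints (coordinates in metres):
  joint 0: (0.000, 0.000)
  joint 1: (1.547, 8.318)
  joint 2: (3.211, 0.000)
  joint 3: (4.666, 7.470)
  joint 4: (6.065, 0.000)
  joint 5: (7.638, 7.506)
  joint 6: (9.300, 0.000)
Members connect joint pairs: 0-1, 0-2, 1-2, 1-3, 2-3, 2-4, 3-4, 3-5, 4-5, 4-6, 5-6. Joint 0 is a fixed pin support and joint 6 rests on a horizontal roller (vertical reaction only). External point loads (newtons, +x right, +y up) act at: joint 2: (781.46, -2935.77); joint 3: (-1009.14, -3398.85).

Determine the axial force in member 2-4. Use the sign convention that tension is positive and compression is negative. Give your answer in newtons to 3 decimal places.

1183.832

N=7 nodes, M=11 members, R=3 reactions → 2N=14, M+R=14
member 0 (0-1): L=8.4606, (cx,cy)=(0.1828,0.9831)
member 1 (0-2): L=3.2110, (cx,cy)=(1.0000,0.0000)
member 2 (1-2): L=8.4828, (cx,cy)=(0.1962,-0.9806)
member 3 (1-3): L=3.2322, (cx,cy)=(0.9650,-0.2624)
member 4 (2-3): L=7.6104, (cx,cy)=(0.1912,0.9816)
member 5 (2-4): L=2.8540, (cx,cy)=(1.0000,0.0000)
member 6 (3-4): L=7.5999, (cx,cy)=(0.1841,-0.9829)
member 7 (3-5): L=2.9722, (cx,cy)=(0.9999,0.0121)
member 8 (4-5): L=7.6691, (cx,cy)=(0.2051,0.9787)
member 9 (4-6): L=3.2350, (cx,cy)=(1.0000,0.0000)
member 10 (5-6): L=7.6878, (cx,cy)=(0.2162,-0.9764)
solve A·x = −loads:
  F[0-1] = -4502.1854 N (compression)
  F[0-2] = +595.5302 N (tension)
  F[1-2] = +5014.9982 N (tension)
  F[1-3] = -1872.5542 N (compression)
  F[2-3] = -2019.0384 N (compression)
  F[2-4] = +1183.8319 N (tension)
  F[3-4] = -1951.6754 N (compression)
  F[3-5] = -824.6242 N (compression)
  F[4-5] = +1959.9946 N (tension)
  F[4-6] = +422.5490 N (tension)
  F[5-6] = -1954.5563 N (compression)
  Rx@0 = +227.6800 N
  Ry@0 = +4426.2850 N
  Ry@6 = +1908.3350 N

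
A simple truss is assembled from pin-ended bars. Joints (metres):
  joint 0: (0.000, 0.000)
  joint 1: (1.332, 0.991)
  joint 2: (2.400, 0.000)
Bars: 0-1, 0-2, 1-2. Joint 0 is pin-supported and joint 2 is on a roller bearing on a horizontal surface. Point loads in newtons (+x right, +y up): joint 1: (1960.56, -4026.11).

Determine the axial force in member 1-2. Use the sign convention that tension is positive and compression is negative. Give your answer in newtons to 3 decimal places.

-4475.292

N=3 nodes, M=3 members, R=3 reactions → 2N=6, M+R=6
member 0 (0-1): L=1.6602, (cx,cy)=(0.8023,0.5969)
member 1 (0-2): L=2.4000, (cx,cy)=(1.0000,0.0000)
member 2 (1-2): L=1.4570, (cx,cy)=(0.7330,-0.6802)
solve A·x = −loads:
  F[0-1] = -1645.2538 N (compression)
  F[0-2] = +3280.5586 N (tension)
  F[1-2] = -4475.2919 N (compression)
  Rx@0 = -1960.5600 N
  Ry@0 = +982.0710 N
  Ry@2 = +3044.0390 N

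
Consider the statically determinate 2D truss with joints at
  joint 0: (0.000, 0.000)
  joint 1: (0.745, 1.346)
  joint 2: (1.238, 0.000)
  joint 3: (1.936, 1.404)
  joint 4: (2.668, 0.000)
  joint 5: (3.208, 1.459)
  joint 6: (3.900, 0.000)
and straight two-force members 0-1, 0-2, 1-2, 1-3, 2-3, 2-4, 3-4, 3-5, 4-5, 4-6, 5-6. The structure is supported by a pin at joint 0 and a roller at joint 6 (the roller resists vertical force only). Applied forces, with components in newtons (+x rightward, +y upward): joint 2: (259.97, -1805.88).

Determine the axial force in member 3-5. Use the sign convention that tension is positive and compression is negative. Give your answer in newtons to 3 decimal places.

N=7 nodes, M=11 members, R=3 reactions → 2N=14, M+R=14
member 0 (0-1): L=1.5384, (cx,cy)=(0.4843,0.8749)
member 1 (0-2): L=1.2380, (cx,cy)=(1.0000,0.0000)
member 2 (1-2): L=1.4334, (cx,cy)=(0.3439,-0.9390)
member 3 (1-3): L=1.1924, (cx,cy)=(0.9988,0.0486)
member 4 (2-3): L=1.5679, (cx,cy)=(0.4452,0.8954)
member 5 (2-4): L=1.4300, (cx,cy)=(1.0000,0.0000)
member 6 (3-4): L=1.5834, (cx,cy)=(0.4623,-0.8867)
member 7 (3-5): L=1.2732, (cx,cy)=(0.9991,0.0432)
member 8 (4-5): L=1.5557, (cx,cy)=(0.3471,0.9378)
member 9 (4-6): L=1.2320, (cx,cy)=(1.0000,0.0000)
member 10 (5-6): L=1.6148, (cx,cy)=(0.4285,-0.9035)
solve A·x = −loads:
  F[0-1] = -1408.8431 N (compression)
  F[0-2] = +942.2200 N (tension)
  F[1-2] = +1254.9414 N (tension)
  F[1-3] = -1115.1778 N (compression)
  F[2-3] = +700.7624 N (tension)
  F[2-4] = +801.8983 N (tension)
  F[3-4] = -670.4731 N (compression)
  F[3-5] = -492.3936 N (compression)
  F[4-5] = +633.9360 N (tension)
  F[4-6] = +271.8916 N (tension)
  F[5-6] = -634.4619 N (compression)
  Rx@0 = -259.9700 N
  Ry@0 = +1232.6289 N
  Ry@6 = +573.2511 N

-492.394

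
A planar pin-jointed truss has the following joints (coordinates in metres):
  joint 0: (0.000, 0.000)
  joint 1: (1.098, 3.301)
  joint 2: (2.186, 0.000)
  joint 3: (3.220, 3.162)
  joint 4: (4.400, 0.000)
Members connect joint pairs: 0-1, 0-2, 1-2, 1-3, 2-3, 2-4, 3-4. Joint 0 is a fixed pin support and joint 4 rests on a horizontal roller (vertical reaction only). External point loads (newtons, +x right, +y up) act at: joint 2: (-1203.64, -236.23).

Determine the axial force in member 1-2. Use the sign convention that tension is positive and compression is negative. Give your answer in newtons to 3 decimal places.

130.706

N=5 nodes, M=7 members, R=3 reactions → 2N=10, M+R=10
member 0 (0-1): L=3.4788, (cx,cy)=(0.3156,0.9489)
member 1 (0-2): L=2.1860, (cx,cy)=(1.0000,0.0000)
member 2 (1-2): L=3.4757, (cx,cy)=(0.3130,-0.9497)
member 3 (1-3): L=2.1265, (cx,cy)=(0.9979,-0.0654)
member 4 (2-3): L=3.3268, (cx,cy)=(0.3108,0.9505)
member 5 (2-4): L=2.2140, (cx,cy)=(1.0000,0.0000)
member 6 (3-4): L=3.3750, (cx,cy)=(0.3496,-0.9369)
solve A·x = −loads:
  F[0-1] = -125.2699 N (compression)
  F[0-2] = -1164.1018 N (compression)
  F[1-2] = +130.7056 N (tension)
  F[1-3] = -80.6257 N (compression)
  F[2-3] = +117.9345 N (tension)
  F[2-4] = +43.7978 N (tension)
  F[3-4] = -125.2693 N (compression)
  Rx@0 = +1203.6400 N
  Ry@0 = +118.8666 N
  Ry@4 = +117.3634 N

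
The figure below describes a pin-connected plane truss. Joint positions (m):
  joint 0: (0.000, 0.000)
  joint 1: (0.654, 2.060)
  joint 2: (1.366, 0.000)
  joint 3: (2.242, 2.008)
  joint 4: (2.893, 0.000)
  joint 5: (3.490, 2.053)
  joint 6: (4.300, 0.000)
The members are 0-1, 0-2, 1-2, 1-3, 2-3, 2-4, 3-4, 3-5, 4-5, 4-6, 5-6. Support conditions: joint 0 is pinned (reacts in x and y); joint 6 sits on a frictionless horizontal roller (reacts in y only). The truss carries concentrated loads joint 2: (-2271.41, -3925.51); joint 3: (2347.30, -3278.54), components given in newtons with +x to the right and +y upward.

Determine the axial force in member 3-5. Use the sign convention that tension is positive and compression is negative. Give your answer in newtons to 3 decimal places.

-2808.647

N=7 nodes, M=11 members, R=3 reactions → 2N=14, M+R=14
member 0 (0-1): L=2.1613, (cx,cy)=(0.3026,0.9531)
member 1 (0-2): L=1.3660, (cx,cy)=(1.0000,0.0000)
member 2 (1-2): L=2.1796, (cx,cy)=(0.3267,-0.9451)
member 3 (1-3): L=1.5889, (cx,cy)=(0.9995,-0.0327)
member 4 (2-3): L=2.1908, (cx,cy)=(0.3999,0.9166)
member 5 (2-4): L=1.5270, (cx,cy)=(1.0000,0.0000)
member 6 (3-4): L=2.1109, (cx,cy)=(0.3084,-0.9513)
member 7 (3-5): L=1.2488, (cx,cy)=(0.9994,0.0360)
member 8 (4-5): L=2.1380, (cx,cy)=(0.2792,0.9602)
member 9 (4-6): L=1.4070, (cx,cy)=(1.0000,0.0000)
member 10 (5-6): L=2.2070, (cx,cy)=(0.3670,-0.9302)
solve A·x = −loads:
  F[0-1] = -3306.4732 N (compression)
  F[0-2] = +1076.4039 N (tension)
  F[1-2] = +3407.6264 N (tension)
  F[1-3] = -2114.8138 N (compression)
  F[2-3] = +768.9820 N (tension)
  F[2-4] = +4153.4951 N (tension)
  F[3-4] = -4366.6362 N (compression)
  F[3-5] = -2808.6466 N (compression)
  F[4-5] = +4325.8527 N (tension)
  F[4-6] = +1598.9251 N (tension)
  F[5-6] = -4356.6041 N (compression)
  Rx@0 = -75.8900 N
  Ry@0 = +3151.4659 N
  Ry@6 = +4052.5841 N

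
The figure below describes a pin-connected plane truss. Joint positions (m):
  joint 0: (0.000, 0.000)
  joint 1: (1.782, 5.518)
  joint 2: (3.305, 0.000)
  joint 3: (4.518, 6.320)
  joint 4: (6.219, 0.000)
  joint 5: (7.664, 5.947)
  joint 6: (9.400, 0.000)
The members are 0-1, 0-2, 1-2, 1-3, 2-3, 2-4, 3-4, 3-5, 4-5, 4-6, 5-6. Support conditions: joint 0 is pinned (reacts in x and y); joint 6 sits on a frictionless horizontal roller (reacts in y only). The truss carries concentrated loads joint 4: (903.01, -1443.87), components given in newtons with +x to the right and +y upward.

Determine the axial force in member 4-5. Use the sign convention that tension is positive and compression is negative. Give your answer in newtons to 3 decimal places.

922.455

N=7 nodes, M=11 members, R=3 reactions → 2N=14, M+R=14
member 0 (0-1): L=5.7986, (cx,cy)=(0.3073,0.9516)
member 1 (0-2): L=3.3050, (cx,cy)=(1.0000,0.0000)
member 2 (1-2): L=5.7243, (cx,cy)=(0.2661,-0.9640)
member 3 (1-3): L=2.8511, (cx,cy)=(0.9596,0.2813)
member 4 (2-3): L=6.4354, (cx,cy)=(0.1885,0.9821)
member 5 (2-4): L=2.9140, (cx,cy)=(1.0000,0.0000)
member 6 (3-4): L=6.5449, (cx,cy)=(0.2599,-0.9656)
member 7 (3-5): L=3.1680, (cx,cy)=(0.9930,-0.1177)
member 8 (4-5): L=6.1200, (cx,cy)=(0.2361,0.9717)
member 9 (4-6): L=3.1810, (cx,cy)=(1.0000,0.0000)
member 10 (5-6): L=6.1952, (cx,cy)=(0.2802,-0.9599)
solve A·x = −loads:
  F[0-1] = -513.4592 N (compression)
  F[0-2] = +1060.8038 N (tension)
  F[1-2] = +424.5496 N (tension)
  F[1-3] = -282.1408 N (compression)
  F[2-3] = -416.7172 N (compression)
  F[2-4] = +1252.3056 N (tension)
  F[3-4] = +566.9799 N (tension)
  F[3-5] = -500.1304 N (compression)
  F[4-5] = +922.4547 N (tension)
  F[4-6] = +278.8512 N (tension)
  F[5-6] = -995.1263 N (compression)
  Rx@0 = -903.0100 N
  Ry@0 = +488.6118 N
  Ry@6 = +955.2582 N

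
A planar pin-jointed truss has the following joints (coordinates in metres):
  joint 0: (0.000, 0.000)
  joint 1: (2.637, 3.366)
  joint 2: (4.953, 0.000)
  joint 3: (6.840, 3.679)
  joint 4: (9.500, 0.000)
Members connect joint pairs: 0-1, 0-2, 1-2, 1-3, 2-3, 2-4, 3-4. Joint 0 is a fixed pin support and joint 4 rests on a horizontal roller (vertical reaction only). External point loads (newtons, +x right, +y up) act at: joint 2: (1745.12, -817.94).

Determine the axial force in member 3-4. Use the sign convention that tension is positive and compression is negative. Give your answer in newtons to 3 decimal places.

-526.238

N=5 nodes, M=7 members, R=3 reactions → 2N=10, M+R=10
member 0 (0-1): L=4.2759, (cx,cy)=(0.6167,0.7872)
member 1 (0-2): L=4.9530, (cx,cy)=(1.0000,0.0000)
member 2 (1-2): L=4.0858, (cx,cy)=(0.5668,-0.8238)
member 3 (1-3): L=4.2146, (cx,cy)=(0.9972,0.0743)
member 4 (2-3): L=4.1347, (cx,cy)=(0.4564,0.8898)
member 5 (2-4): L=4.5470, (cx,cy)=(1.0000,0.0000)
member 6 (3-4): L=4.5399, (cx,cy)=(0.5859,-0.8104)
solve A·x = −loads:
  F[0-1] = -497.3258 N (compression)
  F[0-2] = +2051.8236 N (tension)
  F[1-2] = +425.6746 N (tension)
  F[1-3] = -549.5106 N (compression)
  F[2-3] = +525.1354 N (tension)
  F[2-4] = +308.3316 N (tension)
  F[3-4] = -526.2379 N (compression)
  Rx@0 = -1745.1200 N
  Ry@0 = +391.4919 N
  Ry@4 = +426.4481 N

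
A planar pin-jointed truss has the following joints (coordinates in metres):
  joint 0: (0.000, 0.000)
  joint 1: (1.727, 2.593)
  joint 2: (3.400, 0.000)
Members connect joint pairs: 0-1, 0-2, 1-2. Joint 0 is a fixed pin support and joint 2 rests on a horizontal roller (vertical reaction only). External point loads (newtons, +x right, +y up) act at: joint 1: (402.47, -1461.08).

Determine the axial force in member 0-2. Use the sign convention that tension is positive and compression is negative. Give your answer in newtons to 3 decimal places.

N=3 nodes, M=3 members, R=3 reactions → 2N=6, M+R=6
member 0 (0-1): L=3.1155, (cx,cy)=(0.5543,0.8323)
member 1 (0-2): L=3.4000, (cx,cy)=(1.0000,0.0000)
member 2 (1-2): L=3.0859, (cx,cy)=(0.5421,-0.8403)
solve A·x = −loads:
  F[0-1] = -495.0092 N (compression)
  F[0-2] = +676.8684 N (tension)
  F[1-2] = -1248.4913 N (compression)
  Rx@0 = -402.4700 N
  Ry@0 = +411.9947 N
  Ry@2 = +1049.0853 N

676.868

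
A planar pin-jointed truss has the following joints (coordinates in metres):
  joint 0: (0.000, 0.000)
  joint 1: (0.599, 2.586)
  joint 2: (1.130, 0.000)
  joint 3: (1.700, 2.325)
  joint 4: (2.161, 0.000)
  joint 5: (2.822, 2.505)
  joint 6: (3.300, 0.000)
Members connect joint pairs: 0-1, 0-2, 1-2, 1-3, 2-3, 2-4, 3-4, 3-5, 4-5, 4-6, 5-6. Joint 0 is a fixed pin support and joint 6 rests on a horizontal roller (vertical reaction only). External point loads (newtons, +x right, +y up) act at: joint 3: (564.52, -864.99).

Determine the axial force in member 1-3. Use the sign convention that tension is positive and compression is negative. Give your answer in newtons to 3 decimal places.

N=7 nodes, M=11 members, R=3 reactions → 2N=14, M+R=14
member 0 (0-1): L=2.6545, (cx,cy)=(0.2257,0.9742)
member 1 (0-2): L=1.1300, (cx,cy)=(1.0000,0.0000)
member 2 (1-2): L=2.6400, (cx,cy)=(0.2011,-0.9796)
member 3 (1-3): L=1.1315, (cx,cy)=(0.9730,-0.2307)
member 4 (2-3): L=2.3939, (cx,cy)=(0.2381,0.9712)
member 5 (2-4): L=1.0310, (cx,cy)=(1.0000,0.0000)
member 6 (3-4): L=2.3703, (cx,cy)=(0.1945,-0.9809)
member 7 (3-5): L=1.1363, (cx,cy)=(0.9874,0.1584)
member 8 (4-5): L=2.5907, (cx,cy)=(0.2551,0.9669)
member 9 (4-6): L=1.1390, (cx,cy)=(1.0000,0.0000)
member 10 (5-6): L=2.5502, (cx,cy)=(0.1874,-0.9823)
solve A·x = −loads:
  F[0-1] = -22.2325 N (compression)
  F[0-2] = +569.5369 N (tension)
  F[1-2] = +24.5186 N (tension)
  F[1-3] = -10.2243 N (compression)
  F[2-3] = -24.7287 N (compression)
  F[2-4] = +580.3568 N (tension)
  F[3-4] = -925.2354 N (compression)
  F[3-5] = -405.5247 N (compression)
  F[4-5] = +938.6316 N (tension)
  F[4-6] = +160.9230 N (tension)
  F[5-6] = -858.5472 N (compression)
  Rx@0 = -564.5200 N
  Ry@0 = +21.6591 N
  Ry@6 = +843.3309 N

-10.224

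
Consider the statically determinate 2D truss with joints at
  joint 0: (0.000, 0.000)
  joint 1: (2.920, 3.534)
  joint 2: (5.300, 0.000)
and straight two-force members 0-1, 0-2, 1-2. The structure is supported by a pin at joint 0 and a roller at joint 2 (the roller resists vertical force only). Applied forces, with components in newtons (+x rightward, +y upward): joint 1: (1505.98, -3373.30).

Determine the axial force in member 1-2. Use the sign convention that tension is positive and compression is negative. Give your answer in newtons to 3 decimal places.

-3451.327

N=3 nodes, M=3 members, R=3 reactions → 2N=6, M+R=6
member 0 (0-1): L=4.5843, (cx,cy)=(0.6370,0.7709)
member 1 (0-2): L=5.3000, (cx,cy)=(1.0000,0.0000)
member 2 (1-2): L=4.2607, (cx,cy)=(0.5586,-0.8294)
solve A·x = −loads:
  F[0-1] = -662.3801 N (compression)
  F[0-2] = +1927.8899 N (tension)
  F[1-2] = -3451.3271 N (compression)
  Rx@0 = -1505.9800 N
  Ry@0 = +510.6265 N
  Ry@2 = +2862.6735 N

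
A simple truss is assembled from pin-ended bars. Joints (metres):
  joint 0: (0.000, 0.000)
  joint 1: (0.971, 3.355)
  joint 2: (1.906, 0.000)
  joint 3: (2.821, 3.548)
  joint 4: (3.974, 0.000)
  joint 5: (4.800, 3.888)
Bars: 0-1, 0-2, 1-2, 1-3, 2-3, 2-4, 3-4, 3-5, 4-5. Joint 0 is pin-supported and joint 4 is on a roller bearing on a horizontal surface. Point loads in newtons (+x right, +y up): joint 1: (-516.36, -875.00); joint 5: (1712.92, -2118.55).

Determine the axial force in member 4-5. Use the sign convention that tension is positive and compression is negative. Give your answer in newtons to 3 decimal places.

-2560.130

N=6 nodes, M=9 members, R=3 reactions → 2N=12, M+R=12
member 0 (0-1): L=3.4927, (cx,cy)=(0.2780,0.9606)
member 1 (0-2): L=1.9060, (cx,cy)=(1.0000,0.0000)
member 2 (1-2): L=3.4829, (cx,cy)=(0.2685,-0.9633)
member 3 (1-3): L=1.8600, (cx,cy)=(0.9946,0.1038)
member 4 (2-3): L=3.6641, (cx,cy)=(0.2497,0.9683)
member 5 (2-4): L=2.0680, (cx,cy)=(1.0000,0.0000)
member 6 (3-4): L=3.7306, (cx,cy)=(0.3091,-0.9510)
member 7 (3-5): L=2.0080, (cx,cy)=(0.9856,0.1693)
member 8 (4-5): L=3.9748, (cx,cy)=(0.2078,0.9782)
solve A·x = −loads:
  F[0-1] = +1060.8812 N (tension)
  F[0-2] = +901.6250 N (tension)
  F[1-2] = -1825.3054 N (compression)
  F[1-3] = +1308.3755 N (tension)
  F[2-3] = +1815.8304 N (tension)
  F[2-4] = -41.8446 N (compression)
  F[3-4] = -1586.0179 N (compression)
  F[3-5] = +2277.8327 N (tension)
  F[4-5] = -2560.1299 N (compression)
  Rx@0 = -1196.5600 N
  Ry@0 = -1019.0595 N
  Ry@4 = +4012.6095 N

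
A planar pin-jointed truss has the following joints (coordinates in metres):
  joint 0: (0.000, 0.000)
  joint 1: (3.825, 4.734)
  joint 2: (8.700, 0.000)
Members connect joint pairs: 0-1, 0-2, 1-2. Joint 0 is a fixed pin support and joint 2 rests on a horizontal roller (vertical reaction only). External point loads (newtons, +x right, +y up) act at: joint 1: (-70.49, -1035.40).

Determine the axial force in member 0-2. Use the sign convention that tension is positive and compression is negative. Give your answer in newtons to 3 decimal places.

N=3 nodes, M=3 members, R=3 reactions → 2N=6, M+R=6
member 0 (0-1): L=6.0862, (cx,cy)=(0.6285,0.7778)
member 1 (0-2): L=8.7000, (cx,cy)=(1.0000,0.0000)
member 2 (1-2): L=6.7953, (cx,cy)=(0.7174,-0.6967)
solve A·x = −loads:
  F[0-1] = -795.2089 N (compression)
  F[0-2] = +429.2787 N (tension)
  F[1-2] = -598.3768 N (compression)
  Rx@0 = +70.4900 N
  Ry@0 = +618.5373 N
  Ry@2 = +416.8627 N

429.279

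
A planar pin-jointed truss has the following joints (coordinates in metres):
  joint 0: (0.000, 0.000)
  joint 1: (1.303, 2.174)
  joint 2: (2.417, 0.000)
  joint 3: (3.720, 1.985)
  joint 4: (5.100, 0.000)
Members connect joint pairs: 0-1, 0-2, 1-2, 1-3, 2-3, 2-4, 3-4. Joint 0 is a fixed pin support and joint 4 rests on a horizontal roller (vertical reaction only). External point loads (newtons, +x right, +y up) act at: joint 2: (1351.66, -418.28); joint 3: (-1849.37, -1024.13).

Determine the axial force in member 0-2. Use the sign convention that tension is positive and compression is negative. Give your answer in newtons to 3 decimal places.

N=5 nodes, M=7 members, R=3 reactions → 2N=10, M+R=10
member 0 (0-1): L=2.5346, (cx,cy)=(0.5141,0.8577)
member 1 (0-2): L=2.4170, (cx,cy)=(1.0000,0.0000)
member 2 (1-2): L=2.4428, (cx,cy)=(0.4560,-0.8900)
member 3 (1-3): L=2.4244, (cx,cy)=(0.9970,-0.0780)
member 4 (2-3): L=2.3745, (cx,cy)=(0.5488,0.8360)
member 5 (2-4): L=2.6830, (cx,cy)=(1.0000,0.0000)
member 6 (3-4): L=2.4176, (cx,cy)=(0.5708,-0.8211)
solve A·x = −loads:
  F[0-1] = -1418.8150 N (compression)
  F[0-2] = +231.6880 N (tension)
  F[1-2] = +1491.2820 N (tension)
  F[1-3] = -1413.7760 N (compression)
  F[2-3] = -1087.2307 N (compression)
  F[2-4] = +156.7295 N (tension)
  F[3-4] = -274.5680 N (compression)
  Rx@0 = +497.7100 N
  Ry@0 = +1216.9694 N
  Ry@4 = +225.4406 N

231.688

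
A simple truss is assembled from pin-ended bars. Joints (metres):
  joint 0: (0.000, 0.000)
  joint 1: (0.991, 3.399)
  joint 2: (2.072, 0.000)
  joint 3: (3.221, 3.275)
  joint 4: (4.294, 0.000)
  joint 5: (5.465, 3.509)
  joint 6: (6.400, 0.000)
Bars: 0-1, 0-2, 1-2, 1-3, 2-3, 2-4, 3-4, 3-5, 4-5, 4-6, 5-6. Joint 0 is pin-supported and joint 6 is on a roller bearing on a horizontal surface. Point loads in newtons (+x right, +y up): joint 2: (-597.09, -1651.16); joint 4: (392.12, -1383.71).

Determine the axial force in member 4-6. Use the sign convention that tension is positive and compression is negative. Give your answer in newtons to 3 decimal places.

N=7 nodes, M=11 members, R=3 reactions → 2N=14, M+R=14
member 0 (0-1): L=3.5405, (cx,cy)=(0.2799,0.9600)
member 1 (0-2): L=2.0720, (cx,cy)=(1.0000,0.0000)
member 2 (1-2): L=3.5668, (cx,cy)=(0.3031,-0.9530)
member 3 (1-3): L=2.2334, (cx,cy)=(0.9985,-0.0555)
member 4 (2-3): L=3.4707, (cx,cy)=(0.3311,0.9436)
member 5 (2-4): L=2.2220, (cx,cy)=(1.0000,0.0000)
member 6 (3-4): L=3.4463, (cx,cy)=(0.3113,-0.9503)
member 7 (3-5): L=2.2562, (cx,cy)=(0.9946,0.1037)
member 8 (4-5): L=3.6992, (cx,cy)=(0.3166,0.9486)
member 9 (4-6): L=2.1060, (cx,cy)=(1.0000,0.0000)
member 10 (5-6): L=3.6314, (cx,cy)=(0.2575,-0.9663)
solve A·x = −loads:
  F[0-1] = -1637.3723 N (compression)
  F[0-2] = +253.3344 N (tension)
  F[1-2] = +1706.4256 N (tension)
  F[1-3] = -976.9886 N (compression)
  F[2-3] = +26.4876 N (tension)
  F[2-4] = +1358.8328 N (tension)
  F[3-4] = -183.2008 N (compression)
  F[3-5] = -914.6059 N (compression)
  F[4-5] = +1642.2579 N (tension)
  F[4-6] = +389.8132 N (tension)
  F[5-6] = -1513.9898 N (compression)
  Rx@0 = +204.9700 N
  Ry@0 = +1571.9240 N
  Ry@6 = +1462.9460 N

389.813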